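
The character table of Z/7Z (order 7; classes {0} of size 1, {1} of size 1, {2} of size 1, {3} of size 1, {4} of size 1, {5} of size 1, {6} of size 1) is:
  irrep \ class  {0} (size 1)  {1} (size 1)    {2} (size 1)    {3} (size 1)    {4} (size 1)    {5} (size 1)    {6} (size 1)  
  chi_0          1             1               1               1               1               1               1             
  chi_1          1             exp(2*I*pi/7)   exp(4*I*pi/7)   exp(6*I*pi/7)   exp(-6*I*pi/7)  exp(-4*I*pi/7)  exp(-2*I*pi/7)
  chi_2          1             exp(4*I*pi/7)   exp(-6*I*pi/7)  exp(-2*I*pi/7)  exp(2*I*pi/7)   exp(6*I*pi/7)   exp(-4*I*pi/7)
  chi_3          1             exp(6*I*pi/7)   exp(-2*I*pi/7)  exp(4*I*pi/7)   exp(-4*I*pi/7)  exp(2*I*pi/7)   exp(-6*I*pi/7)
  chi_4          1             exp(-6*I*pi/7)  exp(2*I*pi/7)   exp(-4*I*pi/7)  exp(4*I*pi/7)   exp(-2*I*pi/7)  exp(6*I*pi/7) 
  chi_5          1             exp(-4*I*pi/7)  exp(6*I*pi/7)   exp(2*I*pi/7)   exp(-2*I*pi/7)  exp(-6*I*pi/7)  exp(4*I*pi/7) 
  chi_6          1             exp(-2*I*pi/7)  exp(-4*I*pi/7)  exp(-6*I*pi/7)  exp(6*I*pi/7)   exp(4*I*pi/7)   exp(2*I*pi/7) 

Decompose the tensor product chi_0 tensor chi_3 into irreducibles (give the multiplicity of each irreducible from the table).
chi_0 tensor chi_3 = chi_3 (all other irreducibles have multiplicity 0).

Proof sketch: The character of a tensor product is the pointwise product (chi_0 * chi_3)(C) = chi_0(C) * chi_3(C):
  {0}: (1)*(1), {1}: (1)*(exp(6*I*pi/7)), {2}: (1)*(exp(-2*I*pi/7)), {3}: (1)*(exp(4*I*pi/7)), {4}: (1)*(exp(-4*I*pi/7)), {5}: (1)*(exp(2*I*pi/7)), {6}: (1)*(exp(-6*I*pi/7))
so (chi_0 * chi_3) takes values
  {0} -> 1, {1} -> exp(6*I*pi/7), {2} -> exp(-2*I*pi/7), {3} -> exp(4*I*pi/7), {4} -> exp(-4*I*pi/7), {5} -> exp(2*I*pi/7), {6} -> exp(-6*I*pi/7).
Now take the inner product of this character with each irreducible chi from the table, <chi_0*chi_3, chi> = (1/7) sum_C |C| (chi_0*chi_3)(C) conj(chi(C)):
  <chi_0*chi_3, chi_0> = (1/7)[1*(1)*conj(1) + 1*(exp(6*I*pi/7))*conj(1) + 1*(exp(-2*I*pi/7))*conj(1) + 1*(exp(4*I*pi/7))*conj(1) + 1*(exp(-4*I*pi/7))*conj(1) + 1*(exp(2*I*pi/7))*conj(1) + 1*(exp(-6*I*pi/7))*conj(1)]
      = (1/7)[(1) + (exp(6*I*pi/7)) + (exp(-2*I*pi/7)) + (exp(4*I*pi/7)) + (exp(-4*I*pi/7)) + (exp(2*I*pi/7)) + (exp(-6*I*pi/7))] = 0/7 = 0
  <chi_0*chi_3, chi_1> = (1/7)[1*(1)*conj(1) + 1*(exp(6*I*pi/7))*conj(exp(2*I*pi/7)) + 1*(exp(-2*I*pi/7))*conj(exp(4*I*pi/7)) + 1*(exp(4*I*pi/7))*conj(exp(6*I*pi/7)) + 1*(exp(-4*I*pi/7))*conj(exp(-6*I*pi/7)) + 1*(exp(2*I*pi/7))*conj(exp(-4*I*pi/7)) + 1*(exp(-6*I*pi/7))*conj(exp(-2*I*pi/7))]
      = (1/7)[(1) + (exp(4*I*pi/7)) + (exp(-6*I*pi/7)) + (exp(-2*I*pi/7)) + (exp(2*I*pi/7)) + (exp(6*I*pi/7)) + (exp(-4*I*pi/7))] = 0/7 = 0
  <chi_0*chi_3, chi_2> = (1/7)[1*(1)*conj(1) + 1*(exp(6*I*pi/7))*conj(exp(4*I*pi/7)) + 1*(exp(-2*I*pi/7))*conj(exp(-6*I*pi/7)) + 1*(exp(4*I*pi/7))*conj(exp(-2*I*pi/7)) + 1*(exp(-4*I*pi/7))*conj(exp(2*I*pi/7)) + 1*(exp(2*I*pi/7))*conj(exp(6*I*pi/7)) + 1*(exp(-6*I*pi/7))*conj(exp(-4*I*pi/7))]
      = (1/7)[(1) + (exp(2*I*pi/7)) + (exp(4*I*pi/7)) + (exp(6*I*pi/7)) + (exp(-6*I*pi/7)) + (exp(-4*I*pi/7)) + (exp(-2*I*pi/7))] = 0/7 = 0
  <chi_0*chi_3, chi_3> = (1/7)[1*(1)*conj(1) + 1*(exp(6*I*pi/7))*conj(exp(6*I*pi/7)) + 1*(exp(-2*I*pi/7))*conj(exp(-2*I*pi/7)) + 1*(exp(4*I*pi/7))*conj(exp(4*I*pi/7)) + 1*(exp(-4*I*pi/7))*conj(exp(-4*I*pi/7)) + 1*(exp(2*I*pi/7))*conj(exp(2*I*pi/7)) + 1*(exp(-6*I*pi/7))*conj(exp(-6*I*pi/7))]
      = (1/7)[(1) + (1) + (1) + (1) + (1) + (1) + (1)] = 7/7 = 1
  <chi_0*chi_3, chi_4> = (1/7)[1*(1)*conj(1) + 1*(exp(6*I*pi/7))*conj(exp(-6*I*pi/7)) + 1*(exp(-2*I*pi/7))*conj(exp(2*I*pi/7)) + 1*(exp(4*I*pi/7))*conj(exp(-4*I*pi/7)) + 1*(exp(-4*I*pi/7))*conj(exp(4*I*pi/7)) + 1*(exp(2*I*pi/7))*conj(exp(-2*I*pi/7)) + 1*(exp(-6*I*pi/7))*conj(exp(6*I*pi/7))]
      = (1/7)[(1) + (exp(-2*I*pi/7)) + (exp(-4*I*pi/7)) + (exp(-6*I*pi/7)) + (exp(6*I*pi/7)) + (exp(4*I*pi/7)) + (exp(2*I*pi/7))] = 0/7 = 0
  <chi_0*chi_3, chi_5> = (1/7)[1*(1)*conj(1) + 1*(exp(6*I*pi/7))*conj(exp(-4*I*pi/7)) + 1*(exp(-2*I*pi/7))*conj(exp(6*I*pi/7)) + 1*(exp(4*I*pi/7))*conj(exp(2*I*pi/7)) + 1*(exp(-4*I*pi/7))*conj(exp(-2*I*pi/7)) + 1*(exp(2*I*pi/7))*conj(exp(-6*I*pi/7)) + 1*(exp(-6*I*pi/7))*conj(exp(4*I*pi/7))]
      = (1/7)[(1) + (exp(-4*I*pi/7)) + (exp(6*I*pi/7)) + (exp(2*I*pi/7)) + (exp(-2*I*pi/7)) + (exp(-6*I*pi/7)) + (exp(4*I*pi/7))] = 0/7 = 0
  <chi_0*chi_3, chi_6> = (1/7)[1*(1)*conj(1) + 1*(exp(6*I*pi/7))*conj(exp(-2*I*pi/7)) + 1*(exp(-2*I*pi/7))*conj(exp(-4*I*pi/7)) + 1*(exp(4*I*pi/7))*conj(exp(-6*I*pi/7)) + 1*(exp(-4*I*pi/7))*conj(exp(6*I*pi/7)) + 1*(exp(2*I*pi/7))*conj(exp(4*I*pi/7)) + 1*(exp(-6*I*pi/7))*conj(exp(2*I*pi/7))]
      = (1/7)[(1) + (exp(-6*I*pi/7)) + (exp(2*I*pi/7)) + (exp(-4*I*pi/7)) + (exp(4*I*pi/7)) + (exp(-2*I*pi/7)) + (exp(6*I*pi/7))] = 0/7 = 0
(Exp terms are combined using exp(i*s)*conj(exp(i*t)) = exp(i*(s-t)), and sums of them are collapsed using the identity that for every m > 1 the m distinct m-th roots of unity sum to 0, e.g. 1 + exp(2*I*pi/3) + exp(-2*I*pi/3) = 0.)
Hence the multiplicities are chi_3: 1. Dimension check: dim(chi_0)*dim(chi_3) = 1*1 = 1 and sum (mult * dim) = 1*1 = 1.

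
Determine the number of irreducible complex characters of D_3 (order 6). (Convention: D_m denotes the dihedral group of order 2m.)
3

Argument: The number of irreducible complex representations of a finite group equals its number of conjugacy classes. D_3 has 3 conjugacy classes ((n+3)/2 for n odd), so D_3 (order 6) has exactly 3 irreducible complex representations.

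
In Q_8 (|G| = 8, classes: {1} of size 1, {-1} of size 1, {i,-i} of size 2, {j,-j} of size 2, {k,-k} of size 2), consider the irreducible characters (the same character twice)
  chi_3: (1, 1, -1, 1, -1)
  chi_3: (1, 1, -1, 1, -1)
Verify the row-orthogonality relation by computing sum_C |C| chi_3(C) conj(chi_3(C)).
Sum = 8 = |G| = 8; so <chi_3, chi_3> = 1 (norm-1 confirms irreducibility).

Working: Compute term by term over conjugacy classes (|C| * chi_3(C) * conj(chi_3(C))):
  1*(1)*conj(1) + 1*(1)*conj(1) + 2*(-1)*conj(-1) + 2*(1)*conj(1) + 2*(-1)*conj(-1)
  = (1) + (1) + (2) + (2) + (2)
  = 8.
Dividing by |G| = 8 gives 8/8 = 1, matching the row-orthogonality relation <chi_3, chi_3> = [chi_3 = chi_3].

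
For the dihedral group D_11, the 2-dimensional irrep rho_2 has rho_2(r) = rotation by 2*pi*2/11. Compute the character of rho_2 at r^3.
chi_{rho_2}(r^3) = 2*cos(2*pi*2*3/11) = -2*cos(pi/11)

rho_2(r^3) is rotation by angle 2*pi*2*3/11, whose trace is 2*cos(2*pi*2*3/11) = -2*cos(pi/11).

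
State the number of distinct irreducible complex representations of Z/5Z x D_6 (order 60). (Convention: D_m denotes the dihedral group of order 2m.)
30

Proof sketch: The number of irreducible complex representations of a finite group equals its number of conjugacy classes. For a direct product, #classes(G x H) = #classes(G) * #classes(H). Z/5Z has 5 classes (abelian), D_6 has 6 classes, so 5 * 6 = 30, so Z/5Z x D_6 (order 60) has exactly 30 irreducible complex representations.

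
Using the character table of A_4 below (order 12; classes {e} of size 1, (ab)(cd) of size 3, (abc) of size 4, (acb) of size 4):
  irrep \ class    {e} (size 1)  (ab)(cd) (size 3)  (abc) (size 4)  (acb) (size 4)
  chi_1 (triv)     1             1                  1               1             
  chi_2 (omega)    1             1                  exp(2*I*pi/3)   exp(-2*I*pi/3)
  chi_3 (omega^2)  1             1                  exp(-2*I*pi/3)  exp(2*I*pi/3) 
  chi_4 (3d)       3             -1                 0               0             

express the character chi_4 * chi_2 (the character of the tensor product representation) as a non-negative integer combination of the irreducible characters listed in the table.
chi_4 tensor chi_2 = chi_4 (all other irreducibles have multiplicity 0).

Working: The character of a tensor product is the pointwise product (chi_4 * chi_2)(C) = chi_4(C) * chi_2(C):
  {e}: (3)*(1), (ab)(cd): (-1)*(1), (abc): (0)*(exp(2*I*pi/3)), (acb): (0)*(exp(-2*I*pi/3))
so (chi_4 * chi_2) takes values
  {e} -> 3, (ab)(cd) -> -1, (abc) -> 0, (acb) -> 0.
Now take the inner product of this character with each irreducible chi from the table, <chi_4*chi_2, chi> = (1/12) sum_C |C| (chi_4*chi_2)(C) conj(chi(C)):
  <chi_4*chi_2, chi_1> = (1/12)[1*(3)*conj(1) + 3*(-1)*conj(1) + 4*(0)*conj(1) + 4*(0)*conj(1)]
      = (1/12)[(3) + (-3) + (0) + (0)] = 0/12 = 0
  <chi_4*chi_2, chi_2> = (1/12)[1*(3)*conj(1) + 3*(-1)*conj(1) + 4*(0)*conj(exp(2*I*pi/3)) + 4*(0)*conj(exp(-2*I*pi/3))]
      = (1/12)[(3) + (-3) + (0) + (0)] = 0/12 = 0
  <chi_4*chi_2, chi_3> = (1/12)[1*(3)*conj(1) + 3*(-1)*conj(1) + 4*(0)*conj(exp(-2*I*pi/3)) + 4*(0)*conj(exp(2*I*pi/3))]
      = (1/12)[(3) + (-3) + (0) + (0)] = 0/12 = 0
  <chi_4*chi_2, chi_4> = (1/12)[1*(3)*conj(3) + 3*(-1)*conj(-1) + 4*(0)*conj(0) + 4*(0)*conj(0)]
      = (1/12)[(9) + (3) + (0) + (0)] = 12/12 = 1
(Exp terms are combined using exp(i*s)*conj(exp(i*t)) = exp(i*(s-t)), and sums of them are collapsed using the identity that for every m > 1 the m distinct m-th roots of unity sum to 0, e.g. 1 + exp(2*I*pi/3) + exp(-2*I*pi/3) = 0.)
Hence the multiplicities are chi_4: 1. Dimension check: dim(chi_4)*dim(chi_2) = 3*1 = 3 and sum (mult * dim) = 1*3 = 3.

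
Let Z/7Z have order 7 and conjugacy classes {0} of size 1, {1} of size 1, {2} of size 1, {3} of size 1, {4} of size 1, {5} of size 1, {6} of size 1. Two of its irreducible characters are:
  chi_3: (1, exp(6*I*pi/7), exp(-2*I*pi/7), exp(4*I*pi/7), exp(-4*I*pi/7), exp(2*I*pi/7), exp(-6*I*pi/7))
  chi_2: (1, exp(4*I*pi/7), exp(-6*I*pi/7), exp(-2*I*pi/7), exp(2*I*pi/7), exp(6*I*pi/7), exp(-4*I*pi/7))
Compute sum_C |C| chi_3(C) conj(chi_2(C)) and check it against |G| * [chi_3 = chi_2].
Sum = 0; so <chi_3, chi_2> = 0 (distinct irreducibles are orthogonal).

Working: Compute term by term over conjugacy classes (|C| * chi_3(C) * conj(chi_2(C))):
  1*(1)*conj(1) + 1*(exp(6*I*pi/7))*conj(exp(4*I*pi/7)) + 1*(exp(-2*I*pi/7))*conj(exp(-6*I*pi/7)) + 1*(exp(4*I*pi/7))*conj(exp(-2*I*pi/7)) + 1*(exp(-4*I*pi/7))*conj(exp(2*I*pi/7)) + 1*(exp(2*I*pi/7))*conj(exp(6*I*pi/7)) + 1*(exp(-6*I*pi/7))*conj(exp(-4*I*pi/7))
  = (1) + (exp(2*I*pi/7)) + (exp(4*I*pi/7)) + (exp(6*I*pi/7)) + (exp(-6*I*pi/7)) + (exp(-4*I*pi/7)) + (exp(-2*I*pi/7))
  = 0.
(Exp terms are combined using exp(i*s)*conj(exp(i*t)) = exp(i*(s-t)), and sums of them are collapsed using the identity that for every m > 1 the m distinct m-th roots of unity sum to 0, e.g. 1 + exp(2*I*pi/3) + exp(-2*I*pi/3) = 0.)
Dividing by |G| = 7 gives 0/7 = 0, matching the row-orthogonality relation <chi_3, chi_2> = [chi_3 = chi_2].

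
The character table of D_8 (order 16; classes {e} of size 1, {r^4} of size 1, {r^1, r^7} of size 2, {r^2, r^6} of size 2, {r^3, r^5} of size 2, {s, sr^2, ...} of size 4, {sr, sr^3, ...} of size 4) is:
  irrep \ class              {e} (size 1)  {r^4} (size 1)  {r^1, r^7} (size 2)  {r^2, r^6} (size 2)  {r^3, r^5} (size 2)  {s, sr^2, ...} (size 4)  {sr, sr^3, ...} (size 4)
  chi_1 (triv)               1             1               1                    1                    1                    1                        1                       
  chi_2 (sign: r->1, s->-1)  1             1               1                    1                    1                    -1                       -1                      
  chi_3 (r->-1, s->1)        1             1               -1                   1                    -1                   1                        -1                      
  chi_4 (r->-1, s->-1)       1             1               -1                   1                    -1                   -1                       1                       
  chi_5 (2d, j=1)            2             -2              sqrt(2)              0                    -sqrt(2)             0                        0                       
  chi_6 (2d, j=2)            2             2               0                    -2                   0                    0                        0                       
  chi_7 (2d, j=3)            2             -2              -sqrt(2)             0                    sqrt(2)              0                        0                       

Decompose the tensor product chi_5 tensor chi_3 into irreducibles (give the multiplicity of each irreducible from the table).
chi_5 tensor chi_3 = chi_7 (all other irreducibles have multiplicity 0).

Proof sketch: The character of a tensor product is the pointwise product (chi_5 * chi_3)(C) = chi_5(C) * chi_3(C):
  {e}: (2)*(1), {r^4}: (-2)*(1), {r^1, r^7}: (sqrt(2))*(-1), {r^2, r^6}: (0)*(1), {r^3, r^5}: (-sqrt(2))*(-1), {s, sr^2, ...}: (0)*(1), {sr, sr^3, ...}: (0)*(-1)
so (chi_5 * chi_3) takes values
  {e} -> 2, {r^4} -> -2, {r^1, r^7} -> -sqrt(2), {r^2, r^6} -> 0, {r^3, r^5} -> sqrt(2), {s, sr^2, ...} -> 0, {sr, sr^3, ...} -> 0.
Now take the inner product of this character with each irreducible chi from the table, <chi_5*chi_3, chi> = (1/16) sum_C |C| (chi_5*chi_3)(C) conj(chi(C)):
  <chi_5*chi_3, chi_1> = (1/16)[1*(2)*conj(1) + 1*(-2)*conj(1) + 2*(-sqrt(2))*conj(1) + 2*(0)*conj(1) + 2*(sqrt(2))*conj(1) + 4*(0)*conj(1) + 4*(0)*conj(1)]
      = (1/16)[(2) + (-2) + (-2*sqrt(2)) + (0) + (2*sqrt(2)) + (0) + (0)] = 0/16 = 0
  <chi_5*chi_3, chi_2> = (1/16)[1*(2)*conj(1) + 1*(-2)*conj(1) + 2*(-sqrt(2))*conj(1) + 2*(0)*conj(1) + 2*(sqrt(2))*conj(1) + 4*(0)*conj(-1) + 4*(0)*conj(-1)]
      = (1/16)[(2) + (-2) + (-2*sqrt(2)) + (0) + (2*sqrt(2)) + (0) + (0)] = 0/16 = 0
  <chi_5*chi_3, chi_3> = (1/16)[1*(2)*conj(1) + 1*(-2)*conj(1) + 2*(-sqrt(2))*conj(-1) + 2*(0)*conj(1) + 2*(sqrt(2))*conj(-1) + 4*(0)*conj(1) + 4*(0)*conj(-1)]
      = (1/16)[(2) + (-2) + (2*sqrt(2)) + (0) + (-2*sqrt(2)) + (0) + (0)] = 0/16 = 0
  <chi_5*chi_3, chi_4> = (1/16)[1*(2)*conj(1) + 1*(-2)*conj(1) + 2*(-sqrt(2))*conj(-1) + 2*(0)*conj(1) + 2*(sqrt(2))*conj(-1) + 4*(0)*conj(-1) + 4*(0)*conj(1)]
      = (1/16)[(2) + (-2) + (2*sqrt(2)) + (0) + (-2*sqrt(2)) + (0) + (0)] = 0/16 = 0
  <chi_5*chi_3, chi_5> = (1/16)[1*(2)*conj(2) + 1*(-2)*conj(-2) + 2*(-sqrt(2))*conj(sqrt(2)) + 2*(0)*conj(0) + 2*(sqrt(2))*conj(-sqrt(2)) + 4*(0)*conj(0) + 4*(0)*conj(0)]
      = (1/16)[(4) + (4) + (-4) + (0) + (-4) + (0) + (0)] = 0/16 = 0
  <chi_5*chi_3, chi_6> = (1/16)[1*(2)*conj(2) + 1*(-2)*conj(2) + 2*(-sqrt(2))*conj(0) + 2*(0)*conj(-2) + 2*(sqrt(2))*conj(0) + 4*(0)*conj(0) + 4*(0)*conj(0)]
      = (1/16)[(4) + (-4) + (0) + (0) + (0) + (0) + (0)] = 0/16 = 0
  <chi_5*chi_3, chi_7> = (1/16)[1*(2)*conj(2) + 1*(-2)*conj(-2) + 2*(-sqrt(2))*conj(-sqrt(2)) + 2*(0)*conj(0) + 2*(sqrt(2))*conj(sqrt(2)) + 4*(0)*conj(0) + 4*(0)*conj(0)]
      = (1/16)[(4) + (4) + (4) + (0) + (4) + (0) + (0)] = 16/16 = 1
Hence the multiplicities are chi_7: 1. Dimension check: dim(chi_5)*dim(chi_3) = 2*1 = 2 and sum (mult * dim) = 1*2 = 2.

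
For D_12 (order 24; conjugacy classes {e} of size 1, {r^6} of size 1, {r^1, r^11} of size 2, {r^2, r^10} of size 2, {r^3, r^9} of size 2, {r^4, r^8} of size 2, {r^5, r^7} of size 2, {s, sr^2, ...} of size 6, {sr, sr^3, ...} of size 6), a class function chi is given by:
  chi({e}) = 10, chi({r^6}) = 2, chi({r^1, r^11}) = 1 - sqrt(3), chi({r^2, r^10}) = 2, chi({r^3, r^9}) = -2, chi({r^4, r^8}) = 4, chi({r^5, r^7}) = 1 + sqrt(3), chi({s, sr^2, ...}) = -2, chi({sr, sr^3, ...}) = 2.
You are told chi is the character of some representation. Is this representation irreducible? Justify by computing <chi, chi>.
Not irreducible (reducible): <chi, chi> = 9 > 1.

<chi, chi> = (1/|G|) sum_C |C| * |chi(C)|^2 = (1/24)[1*|10|^2 + 1*|2|^2 + 2*|1 - sqrt(3)|^2 + 2*|2|^2 + 2*|-2|^2 + 2*|4|^2 + 2*|1 + sqrt(3)|^2 + 6*|-2|^2 + 6*|2|^2]
  = (1/24)[(100) + (4) + (8 - 4*sqrt(3)) + (8) + (8) + (32) + (4*sqrt(3) + 8) + (24) + (24)] = 216/24 = 9.
A character is irreducible iff <chi, chi> = 1, so this representation is reducible.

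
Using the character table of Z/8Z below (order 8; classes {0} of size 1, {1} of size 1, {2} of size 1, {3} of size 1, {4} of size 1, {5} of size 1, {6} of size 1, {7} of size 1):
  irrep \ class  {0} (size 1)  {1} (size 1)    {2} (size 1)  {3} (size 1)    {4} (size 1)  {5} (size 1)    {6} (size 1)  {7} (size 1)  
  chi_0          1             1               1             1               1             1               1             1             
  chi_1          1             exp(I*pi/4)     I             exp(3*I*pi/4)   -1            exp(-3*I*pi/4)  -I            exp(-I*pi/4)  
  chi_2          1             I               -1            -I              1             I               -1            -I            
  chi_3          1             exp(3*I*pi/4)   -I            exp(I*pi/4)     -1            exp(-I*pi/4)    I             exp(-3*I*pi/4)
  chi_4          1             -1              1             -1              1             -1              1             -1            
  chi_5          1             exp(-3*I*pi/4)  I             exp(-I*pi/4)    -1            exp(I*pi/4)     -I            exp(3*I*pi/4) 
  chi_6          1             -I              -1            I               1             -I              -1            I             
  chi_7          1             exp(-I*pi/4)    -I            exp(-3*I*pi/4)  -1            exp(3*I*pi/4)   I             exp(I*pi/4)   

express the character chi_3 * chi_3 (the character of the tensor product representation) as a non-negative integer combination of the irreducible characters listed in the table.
chi_3 tensor chi_3 = chi_6 (all other irreducibles have multiplicity 0).

Solution. The character of a tensor product is the pointwise product (chi_3 * chi_3)(C) = chi_3(C) * chi_3(C):
  {0}: (1)*(1), {1}: (exp(3*I*pi/4))*(exp(3*I*pi/4)), {2}: (-I)*(-I), {3}: (exp(I*pi/4))*(exp(I*pi/4)), {4}: (-1)*(-1), {5}: (exp(-I*pi/4))*(exp(-I*pi/4)), {6}: (I)*(I), {7}: (exp(-3*I*pi/4))*(exp(-3*I*pi/4))
so (chi_3 * chi_3) takes values
  {0} -> 1, {1} -> -I, {2} -> -1, {3} -> I, {4} -> 1, {5} -> -I, {6} -> -1, {7} -> I.
Now take the inner product of this character with each irreducible chi from the table, <chi_3*chi_3, chi> = (1/8) sum_C |C| (chi_3*chi_3)(C) conj(chi(C)):
  <chi_3*chi_3, chi_0> = (1/8)[1*(1)*conj(1) + 1*(-I)*conj(1) + 1*(-1)*conj(1) + 1*(I)*conj(1) + 1*(1)*conj(1) + 1*(-I)*conj(1) + 1*(-1)*conj(1) + 1*(I)*conj(1)]
      = (1/8)[(1) + (-I) + (-1) + (I) + (1) + (-I) + (-1) + (I)] = 0/8 = 0
  <chi_3*chi_3, chi_1> = (1/8)[1*(1)*conj(1) + 1*(-I)*conj(exp(I*pi/4)) + 1*(-1)*conj(I) + 1*(I)*conj(exp(3*I*pi/4)) + 1*(1)*conj(-1) + 1*(-I)*conj(exp(-3*I*pi/4)) + 1*(-1)*conj(-I) + 1*(I)*conj(exp(-I*pi/4))]
      = (1/8)[(1) + (-exp(I*pi/4)) + (I) + (exp(-I*pi/4)) + (-1) + (-exp(-3*I*pi/4)) + (-I) + (exp(3*I*pi/4))] = 0/8 = 0
  <chi_3*chi_3, chi_2> = (1/8)[1*(1)*conj(1) + 1*(-I)*conj(I) + 1*(-1)*conj(-1) + 1*(I)*conj(-I) + 1*(1)*conj(1) + 1*(-I)*conj(I) + 1*(-1)*conj(-1) + 1*(I)*conj(-I)]
      = (1/8)[(1) + (-1) + (1) + (-1) + (1) + (-1) + (1) + (-1)] = 0/8 = 0
  <chi_3*chi_3, chi_3> = (1/8)[1*(1)*conj(1) + 1*(-I)*conj(exp(3*I*pi/4)) + 1*(-1)*conj(-I) + 1*(I)*conj(exp(I*pi/4)) + 1*(1)*conj(-1) + 1*(-I)*conj(exp(-I*pi/4)) + 1*(-1)*conj(I) + 1*(I)*conj(exp(-3*I*pi/4))]
      = (1/8)[(1) + (-exp(-I*pi/4)) + (-I) + (exp(I*pi/4)) + (-1) + (-exp(3*I*pi/4)) + (I) + (exp(-3*I*pi/4))] = 0/8 = 0
  <chi_3*chi_3, chi_4> = (1/8)[1*(1)*conj(1) + 1*(-I)*conj(-1) + 1*(-1)*conj(1) + 1*(I)*conj(-1) + 1*(1)*conj(1) + 1*(-I)*conj(-1) + 1*(-1)*conj(1) + 1*(I)*conj(-1)]
      = (1/8)[(1) + (I) + (-1) + (-I) + (1) + (I) + (-1) + (-I)] = 0/8 = 0
  <chi_3*chi_3, chi_5> = (1/8)[1*(1)*conj(1) + 1*(-I)*conj(exp(-3*I*pi/4)) + 1*(-1)*conj(I) + 1*(I)*conj(exp(-I*pi/4)) + 1*(1)*conj(-1) + 1*(-I)*conj(exp(I*pi/4)) + 1*(-1)*conj(-I) + 1*(I)*conj(exp(3*I*pi/4))]
      = (1/8)[(1) + (-exp(-3*I*pi/4)) + (I) + (exp(3*I*pi/4)) + (-1) + (-exp(I*pi/4)) + (-I) + (exp(-I*pi/4))] = 0/8 = 0
  <chi_3*chi_3, chi_6> = (1/8)[1*(1)*conj(1) + 1*(-I)*conj(-I) + 1*(-1)*conj(-1) + 1*(I)*conj(I) + 1*(1)*conj(1) + 1*(-I)*conj(-I) + 1*(-1)*conj(-1) + 1*(I)*conj(I)]
      = (1/8)[(1) + (1) + (1) + (1) + (1) + (1) + (1) + (1)] = 8/8 = 1
  <chi_3*chi_3, chi_7> = (1/8)[1*(1)*conj(1) + 1*(-I)*conj(exp(-I*pi/4)) + 1*(-1)*conj(-I) + 1*(I)*conj(exp(-3*I*pi/4)) + 1*(1)*conj(-1) + 1*(-I)*conj(exp(3*I*pi/4)) + 1*(-1)*conj(I) + 1*(I)*conj(exp(I*pi/4))]
      = (1/8)[(1) + (-exp(3*I*pi/4)) + (-I) + (exp(-3*I*pi/4)) + (-1) + (-exp(-I*pi/4)) + (I) + (exp(I*pi/4))] = 0/8 = 0
(Exp terms are combined using exp(i*s)*conj(exp(i*t)) = exp(i*(s-t)), and sums of them are collapsed using the identity that for every m > 1 the m distinct m-th roots of unity sum to 0, e.g. 1 + exp(2*I*pi/3) + exp(-2*I*pi/3) = 0.)
Hence the multiplicities are chi_6: 1. Dimension check: dim(chi_3)*dim(chi_3) = 1*1 = 1 and sum (mult * dim) = 1*1 = 1.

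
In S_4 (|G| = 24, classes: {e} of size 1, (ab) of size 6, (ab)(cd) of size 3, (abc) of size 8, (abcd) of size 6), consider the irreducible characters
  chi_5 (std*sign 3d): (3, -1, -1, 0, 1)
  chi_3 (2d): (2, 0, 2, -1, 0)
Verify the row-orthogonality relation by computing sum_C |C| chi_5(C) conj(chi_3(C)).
Sum = 0; so <chi_5, chi_3> = 0 (distinct irreducibles are orthogonal).

Proof sketch: Compute term by term over conjugacy classes (|C| * chi_5(C) * conj(chi_3(C))):
  1*(3)*conj(2) + 6*(-1)*conj(0) + 3*(-1)*conj(2) + 8*(0)*conj(-1) + 6*(1)*conj(0)
  = (6) + (0) + (-6) + (0) + (0)
  = 0.
Dividing by |G| = 24 gives 0/24 = 0, matching the row-orthogonality relation <chi_5, chi_3> = [chi_5 = chi_3].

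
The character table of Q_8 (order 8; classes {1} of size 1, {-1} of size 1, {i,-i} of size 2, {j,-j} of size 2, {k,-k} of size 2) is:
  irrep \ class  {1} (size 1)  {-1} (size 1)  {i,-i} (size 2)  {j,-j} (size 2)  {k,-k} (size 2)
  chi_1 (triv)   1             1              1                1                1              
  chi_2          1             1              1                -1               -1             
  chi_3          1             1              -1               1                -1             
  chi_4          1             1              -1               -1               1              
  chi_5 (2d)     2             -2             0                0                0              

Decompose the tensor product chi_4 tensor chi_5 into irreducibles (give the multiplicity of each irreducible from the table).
chi_4 tensor chi_5 = chi_5 (all other irreducibles have multiplicity 0).

Derivation: The character of a tensor product is the pointwise product (chi_4 * chi_5)(C) = chi_4(C) * chi_5(C):
  {1}: (1)*(2), {-1}: (1)*(-2), {i,-i}: (-1)*(0), {j,-j}: (-1)*(0), {k,-k}: (1)*(0)
so (chi_4 * chi_5) takes values
  {1} -> 2, {-1} -> -2, {i,-i} -> 0, {j,-j} -> 0, {k,-k} -> 0.
Now take the inner product of this character with each irreducible chi from the table, <chi_4*chi_5, chi> = (1/8) sum_C |C| (chi_4*chi_5)(C) conj(chi(C)):
  <chi_4*chi_5, chi_1> = (1/8)[1*(2)*conj(1) + 1*(-2)*conj(1) + 2*(0)*conj(1) + 2*(0)*conj(1) + 2*(0)*conj(1)]
      = (1/8)[(2) + (-2) + (0) + (0) + (0)] = 0/8 = 0
  <chi_4*chi_5, chi_2> = (1/8)[1*(2)*conj(1) + 1*(-2)*conj(1) + 2*(0)*conj(1) + 2*(0)*conj(-1) + 2*(0)*conj(-1)]
      = (1/8)[(2) + (-2) + (0) + (0) + (0)] = 0/8 = 0
  <chi_4*chi_5, chi_3> = (1/8)[1*(2)*conj(1) + 1*(-2)*conj(1) + 2*(0)*conj(-1) + 2*(0)*conj(1) + 2*(0)*conj(-1)]
      = (1/8)[(2) + (-2) + (0) + (0) + (0)] = 0/8 = 0
  <chi_4*chi_5, chi_4> = (1/8)[1*(2)*conj(1) + 1*(-2)*conj(1) + 2*(0)*conj(-1) + 2*(0)*conj(-1) + 2*(0)*conj(1)]
      = (1/8)[(2) + (-2) + (0) + (0) + (0)] = 0/8 = 0
  <chi_4*chi_5, chi_5> = (1/8)[1*(2)*conj(2) + 1*(-2)*conj(-2) + 2*(0)*conj(0) + 2*(0)*conj(0) + 2*(0)*conj(0)]
      = (1/8)[(4) + (4) + (0) + (0) + (0)] = 8/8 = 1
Hence the multiplicities are chi_5: 1. Dimension check: dim(chi_4)*dim(chi_5) = 1*2 = 2 and sum (mult * dim) = 1*2 = 2.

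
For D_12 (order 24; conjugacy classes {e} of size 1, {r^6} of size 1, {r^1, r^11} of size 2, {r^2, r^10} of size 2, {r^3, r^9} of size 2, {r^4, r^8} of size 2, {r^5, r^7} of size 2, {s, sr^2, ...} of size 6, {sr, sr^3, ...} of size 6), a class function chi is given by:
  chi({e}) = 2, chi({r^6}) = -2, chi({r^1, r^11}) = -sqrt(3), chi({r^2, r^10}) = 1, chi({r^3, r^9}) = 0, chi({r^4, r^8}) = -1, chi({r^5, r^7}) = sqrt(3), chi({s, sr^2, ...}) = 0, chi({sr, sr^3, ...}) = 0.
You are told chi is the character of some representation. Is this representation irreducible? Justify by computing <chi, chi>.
Irreducible: <chi, chi> = 1.

Explanation: <chi, chi> = (1/|G|) sum_C |C| * |chi(C)|^2 = (1/24)[1*|2|^2 + 1*|-2|^2 + 2*|-sqrt(3)|^2 + 2*|1|^2 + 2*|0|^2 + 2*|-1|^2 + 2*|sqrt(3)|^2 + 6*|0|^2 + 6*|0|^2]
  = (1/24)[(4) + (4) + (6) + (2) + (0) + (2) + (6) + (0) + (0)] = 24/24 = 1.
A character is irreducible iff <chi, chi> = 1, so this representation is irreducible.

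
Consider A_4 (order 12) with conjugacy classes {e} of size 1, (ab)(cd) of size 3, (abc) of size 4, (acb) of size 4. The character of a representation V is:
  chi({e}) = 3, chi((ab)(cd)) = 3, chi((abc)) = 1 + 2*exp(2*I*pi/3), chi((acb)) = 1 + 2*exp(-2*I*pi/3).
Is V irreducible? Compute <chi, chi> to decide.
Not irreducible (reducible): <chi, chi> = 5 > 1.

Explanation: <chi, chi> = (1/|G|) sum_C |C| * |chi(C)|^2 = (1/12)[1*|3|^2 + 3*|3|^2 + 4*|1 + 2*exp(2*I*pi/3)|^2 + 4*|1 + 2*exp(-2*I*pi/3)|^2]
  = (1/12)[(9) + (27) + (12) + (12)] = 60/12 = 5.
(Exp terms are combined using exp(i*s)*conj(exp(i*t)) = exp(i*(s-t)), and sums of them are collapsed using the identity that for every m > 1 the m distinct m-th roots of unity sum to 0, e.g. 1 + exp(2*I*pi/3) + exp(-2*I*pi/3) = 0.)
A character is irreducible iff <chi, chi> = 1, so this representation is reducible.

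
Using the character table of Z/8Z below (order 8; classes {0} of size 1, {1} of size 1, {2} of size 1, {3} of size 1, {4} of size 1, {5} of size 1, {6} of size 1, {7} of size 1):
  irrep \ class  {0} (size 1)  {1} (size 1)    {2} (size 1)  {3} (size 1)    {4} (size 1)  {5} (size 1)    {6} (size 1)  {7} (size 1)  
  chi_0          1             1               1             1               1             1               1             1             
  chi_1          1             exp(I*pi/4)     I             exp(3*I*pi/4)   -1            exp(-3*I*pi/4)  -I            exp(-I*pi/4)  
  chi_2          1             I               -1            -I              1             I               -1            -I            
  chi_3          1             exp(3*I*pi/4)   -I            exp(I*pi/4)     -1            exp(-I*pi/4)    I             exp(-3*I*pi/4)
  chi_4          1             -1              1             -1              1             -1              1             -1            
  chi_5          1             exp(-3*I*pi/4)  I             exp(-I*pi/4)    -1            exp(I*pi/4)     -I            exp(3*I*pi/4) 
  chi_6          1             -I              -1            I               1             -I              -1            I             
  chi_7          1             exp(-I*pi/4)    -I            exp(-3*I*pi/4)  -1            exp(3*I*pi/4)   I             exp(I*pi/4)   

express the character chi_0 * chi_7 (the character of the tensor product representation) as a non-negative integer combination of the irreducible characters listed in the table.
chi_0 tensor chi_7 = chi_7 (all other irreducibles have multiplicity 0).

The character of a tensor product is the pointwise product (chi_0 * chi_7)(C) = chi_0(C) * chi_7(C):
  {0}: (1)*(1), {1}: (1)*(exp(-I*pi/4)), {2}: (1)*(-I), {3}: (1)*(exp(-3*I*pi/4)), {4}: (1)*(-1), {5}: (1)*(exp(3*I*pi/4)), {6}: (1)*(I), {7}: (1)*(exp(I*pi/4))
so (chi_0 * chi_7) takes values
  {0} -> 1, {1} -> exp(-I*pi/4), {2} -> -I, {3} -> exp(-3*I*pi/4), {4} -> -1, {5} -> exp(3*I*pi/4), {6} -> I, {7} -> exp(I*pi/4).
Now take the inner product of this character with each irreducible chi from the table, <chi_0*chi_7, chi> = (1/8) sum_C |C| (chi_0*chi_7)(C) conj(chi(C)):
  <chi_0*chi_7, chi_0> = (1/8)[1*(1)*conj(1) + 1*(exp(-I*pi/4))*conj(1) + 1*(-I)*conj(1) + 1*(exp(-3*I*pi/4))*conj(1) + 1*(-1)*conj(1) + 1*(exp(3*I*pi/4))*conj(1) + 1*(I)*conj(1) + 1*(exp(I*pi/4))*conj(1)]
      = (1/8)[(1) + (exp(-I*pi/4)) + (-I) + (exp(-3*I*pi/4)) + (-1) + (exp(3*I*pi/4)) + (I) + (exp(I*pi/4))] = 0/8 = 0
  <chi_0*chi_7, chi_1> = (1/8)[1*(1)*conj(1) + 1*(exp(-I*pi/4))*conj(exp(I*pi/4)) + 1*(-I)*conj(I) + 1*(exp(-3*I*pi/4))*conj(exp(3*I*pi/4)) + 1*(-1)*conj(-1) + 1*(exp(3*I*pi/4))*conj(exp(-3*I*pi/4)) + 1*(I)*conj(-I) + 1*(exp(I*pi/4))*conj(exp(-I*pi/4))]
      = (1/8)[(1) + (-I) + (-1) + (I) + (1) + (-I) + (-1) + (I)] = 0/8 = 0
  <chi_0*chi_7, chi_2> = (1/8)[1*(1)*conj(1) + 1*(exp(-I*pi/4))*conj(I) + 1*(-I)*conj(-1) + 1*(exp(-3*I*pi/4))*conj(-I) + 1*(-1)*conj(1) + 1*(exp(3*I*pi/4))*conj(I) + 1*(I)*conj(-1) + 1*(exp(I*pi/4))*conj(-I)]
      = (1/8)[(1) + (-exp(I*pi/4)) + (I) + (exp(-I*pi/4)) + (-1) + (-exp(-3*I*pi/4)) + (-I) + (exp(3*I*pi/4))] = 0/8 = 0
  <chi_0*chi_7, chi_3> = (1/8)[1*(1)*conj(1) + 1*(exp(-I*pi/4))*conj(exp(3*I*pi/4)) + 1*(-I)*conj(-I) + 1*(exp(-3*I*pi/4))*conj(exp(I*pi/4)) + 1*(-1)*conj(-1) + 1*(exp(3*I*pi/4))*conj(exp(-I*pi/4)) + 1*(I)*conj(I) + 1*(exp(I*pi/4))*conj(exp(-3*I*pi/4))]
      = (1/8)[(1) + (-1) + (1) + (-1) + (1) + (-1) + (1) + (-1)] = 0/8 = 0
  <chi_0*chi_7, chi_4> = (1/8)[1*(1)*conj(1) + 1*(exp(-I*pi/4))*conj(-1) + 1*(-I)*conj(1) + 1*(exp(-3*I*pi/4))*conj(-1) + 1*(-1)*conj(1) + 1*(exp(3*I*pi/4))*conj(-1) + 1*(I)*conj(1) + 1*(exp(I*pi/4))*conj(-1)]
      = (1/8)[(1) + (-exp(-I*pi/4)) + (-I) + (-exp(-3*I*pi/4)) + (-1) + (-exp(3*I*pi/4)) + (I) + (-exp(I*pi/4))] = 0/8 = 0
  <chi_0*chi_7, chi_5> = (1/8)[1*(1)*conj(1) + 1*(exp(-I*pi/4))*conj(exp(-3*I*pi/4)) + 1*(-I)*conj(I) + 1*(exp(-3*I*pi/4))*conj(exp(-I*pi/4)) + 1*(-1)*conj(-1) + 1*(exp(3*I*pi/4))*conj(exp(I*pi/4)) + 1*(I)*conj(-I) + 1*(exp(I*pi/4))*conj(exp(3*I*pi/4))]
      = (1/8)[(1) + (I) + (-1) + (-I) + (1) + (I) + (-1) + (-I)] = 0/8 = 0
  <chi_0*chi_7, chi_6> = (1/8)[1*(1)*conj(1) + 1*(exp(-I*pi/4))*conj(-I) + 1*(-I)*conj(-1) + 1*(exp(-3*I*pi/4))*conj(I) + 1*(-1)*conj(1) + 1*(exp(3*I*pi/4))*conj(-I) + 1*(I)*conj(-1) + 1*(exp(I*pi/4))*conj(I)]
      = (1/8)[(1) + (exp(I*pi/4)) + (I) + (-exp(-I*pi/4)) + (-1) + (exp(-3*I*pi/4)) + (-I) + (-exp(3*I*pi/4))] = 0/8 = 0
  <chi_0*chi_7, chi_7> = (1/8)[1*(1)*conj(1) + 1*(exp(-I*pi/4))*conj(exp(-I*pi/4)) + 1*(-I)*conj(-I) + 1*(exp(-3*I*pi/4))*conj(exp(-3*I*pi/4)) + 1*(-1)*conj(-1) + 1*(exp(3*I*pi/4))*conj(exp(3*I*pi/4)) + 1*(I)*conj(I) + 1*(exp(I*pi/4))*conj(exp(I*pi/4))]
      = (1/8)[(1) + (1) + (1) + (1) + (1) + (1) + (1) + (1)] = 8/8 = 1
(Exp terms are combined using exp(i*s)*conj(exp(i*t)) = exp(i*(s-t)), and sums of them are collapsed using the identity that for every m > 1 the m distinct m-th roots of unity sum to 0, e.g. 1 + exp(2*I*pi/3) + exp(-2*I*pi/3) = 0.)
Hence the multiplicities are chi_7: 1. Dimension check: dim(chi_0)*dim(chi_7) = 1*1 = 1 and sum (mult * dim) = 1*1 = 1.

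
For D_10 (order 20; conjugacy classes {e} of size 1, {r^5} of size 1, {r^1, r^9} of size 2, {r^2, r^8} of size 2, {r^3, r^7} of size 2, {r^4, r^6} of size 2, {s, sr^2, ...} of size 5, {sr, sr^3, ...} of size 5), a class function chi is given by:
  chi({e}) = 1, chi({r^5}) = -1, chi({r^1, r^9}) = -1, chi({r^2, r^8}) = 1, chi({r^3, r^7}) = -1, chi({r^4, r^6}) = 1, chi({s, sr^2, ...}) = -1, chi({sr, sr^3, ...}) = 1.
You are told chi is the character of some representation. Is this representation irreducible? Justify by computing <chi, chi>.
Irreducible: <chi, chi> = 1.

Justification: <chi, chi> = (1/|G|) sum_C |C| * |chi(C)|^2 = (1/20)[1*|1|^2 + 1*|-1|^2 + 2*|-1|^2 + 2*|1|^2 + 2*|-1|^2 + 2*|1|^2 + 5*|-1|^2 + 5*|1|^2]
  = (1/20)[(1) + (1) + (2) + (2) + (2) + (2) + (5) + (5)] = 20/20 = 1.
A character is irreducible iff <chi, chi> = 1, so this representation is irreducible.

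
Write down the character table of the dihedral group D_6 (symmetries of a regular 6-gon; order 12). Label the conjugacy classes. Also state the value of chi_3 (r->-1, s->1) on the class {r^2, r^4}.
Conjugacy classes: {e} of size 1, {r^3} of size 1, {r^1, r^5} of size 2, {r^2, r^4} of size 2, {s, sr^2, ...} of size 3, {sr, sr^3, ...} of size 3.
Character table:
  irrep \ class              {e} (size 1)  {r^3} (size 1)  {r^1, r^5} (size 2)  {r^2, r^4} (size 2)  {s, sr^2, ...} (size 3)  {sr, sr^3, ...} (size 3)
  chi_1 (triv)               1             1               1                    1                    1                        1                       
  chi_2 (sign: r->1, s->-1)  1             1               1                    1                    -1                       -1                      
  chi_3 (r->-1, s->1)        1             -1              -1                   1                    1                        -1                      
  chi_4 (r->-1, s->-1)       1             -1              -1                   1                    -1                       1                       
  chi_5 (2d, j=1)            2             -2              1                    -1                   0                        0                       
  chi_6 (2d, j=2)            2             2               -1                   -1                   0                        0                       

Spot check: chi_3 (r->-1, s->1) on {r^2, r^4} = 1.

Why: D_6 has order 2*6 = 12 with 6 conjugacy classes, hence 6 irreducibles. Sum of squared dims 1 + 1 + 1 + 1 + 4 + 4 = 12 = |G|. Linear characters come from the abelianisation; the 2-dimensional irreps have character r^k -> 2*cos(2*pi*j*k/6), reflections -> 0.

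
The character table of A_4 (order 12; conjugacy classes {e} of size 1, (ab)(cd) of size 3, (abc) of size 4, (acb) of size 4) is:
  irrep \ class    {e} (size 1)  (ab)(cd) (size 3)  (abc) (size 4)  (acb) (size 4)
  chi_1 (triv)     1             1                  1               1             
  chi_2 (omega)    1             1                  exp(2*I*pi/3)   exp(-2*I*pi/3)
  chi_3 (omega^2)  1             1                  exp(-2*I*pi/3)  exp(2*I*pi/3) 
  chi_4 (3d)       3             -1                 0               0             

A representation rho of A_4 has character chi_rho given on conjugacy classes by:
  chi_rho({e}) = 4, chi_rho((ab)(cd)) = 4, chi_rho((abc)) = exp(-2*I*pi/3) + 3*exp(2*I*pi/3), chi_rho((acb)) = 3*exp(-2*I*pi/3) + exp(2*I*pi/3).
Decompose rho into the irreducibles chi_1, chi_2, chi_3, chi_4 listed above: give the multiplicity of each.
Multiplicities: chi_1: 0, chi_2: 3, chi_3: 1, chi_4: 0.

Explanation: Use <chi_rho, chi> = (1/|G|) sum_C |C| * chi_rho(C) * conj(chi(C)) with |G| = 12 for each irreducible chi in the table:
  <chi_rho, chi_1> = (1/12)[1*(4)*conj(1) + 3*(4)*conj(1) + 4*(exp(-2*I*pi/3) + 3*exp(2*I*pi/3))*conj(1) + 4*(3*exp(-2*I*pi/3) + exp(2*I*pi/3))*conj(1)]
      = (1/12)[(4) + (12) + (4*exp(-2*I*pi/3) + 12*exp(2*I*pi/3)) + (12*exp(-2*I*pi/3) + 4*exp(2*I*pi/3))] = 0/12 = 0
  <chi_rho, chi_2> = (1/12)[1*(4)*conj(1) + 3*(4)*conj(1) + 4*(exp(-2*I*pi/3) + 3*exp(2*I*pi/3))*conj(exp(2*I*pi/3)) + 4*(3*exp(-2*I*pi/3) + exp(2*I*pi/3))*conj(exp(-2*I*pi/3))]
      = (1/12)[(4) + (12) + (12 + 4*exp(2*I*pi/3)) + (12 + 4*exp(-2*I*pi/3))] = 36/12 = 3
  <chi_rho, chi_3> = (1/12)[1*(4)*conj(1) + 3*(4)*conj(1) + 4*(exp(-2*I*pi/3) + 3*exp(2*I*pi/3))*conj(exp(-2*I*pi/3)) + 4*(3*exp(-2*I*pi/3) + exp(2*I*pi/3))*conj(exp(2*I*pi/3))]
      = (1/12)[(4) + (12) + (4 + 12*exp(-2*I*pi/3)) + (4 + 12*exp(2*I*pi/3))] = 12/12 = 1
  <chi_rho, chi_4> = (1/12)[1*(4)*conj(3) + 3*(4)*conj(-1) + 4*(exp(-2*I*pi/3) + 3*exp(2*I*pi/3))*conj(0) + 4*(3*exp(-2*I*pi/3) + exp(2*I*pi/3))*conj(0)]
      = (1/12)[(12) + (-12) + (0) + (0)] = 0/12 = 0
(Exp terms are combined using exp(i*s)*conj(exp(i*t)) = exp(i*(s-t)), and sums of them are collapsed using the identity that for every m > 1 the m distinct m-th roots of unity sum to 0, e.g. 1 + exp(2*I*pi/3) + exp(-2*I*pi/3) = 0.)
Dimension check: dim(rho) = sum (mult * dim) = 0*1 + 3*1 + 1*1 + 0*3 = 4 = chi_rho(e) = 4.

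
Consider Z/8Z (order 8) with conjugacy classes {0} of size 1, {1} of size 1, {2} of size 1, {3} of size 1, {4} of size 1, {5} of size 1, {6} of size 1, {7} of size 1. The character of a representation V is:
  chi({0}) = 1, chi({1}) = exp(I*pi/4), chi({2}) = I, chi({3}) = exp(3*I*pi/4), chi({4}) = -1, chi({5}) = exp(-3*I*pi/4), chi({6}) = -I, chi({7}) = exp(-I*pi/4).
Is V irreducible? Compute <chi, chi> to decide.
Irreducible: <chi, chi> = 1.

Reasoning: <chi, chi> = (1/|G|) sum_C |C| * |chi(C)|^2 = (1/8)[1*|1|^2 + 1*|exp(I*pi/4)|^2 + 1*|I|^2 + 1*|exp(3*I*pi/4)|^2 + 1*|-1|^2 + 1*|exp(-3*I*pi/4)|^2 + 1*|-I|^2 + 1*|exp(-I*pi/4)|^2]
  = (1/8)[(1) + (1) + (1) + (1) + (1) + (1) + (1) + (1)] = 8/8 = 1.
(Exp terms are combined using exp(i*s)*conj(exp(i*t)) = exp(i*(s-t)), and sums of them are collapsed using the identity that for every m > 1 the m distinct m-th roots of unity sum to 0, e.g. 1 + exp(2*I*pi/3) + exp(-2*I*pi/3) = 0.)
A character is irreducible iff <chi, chi> = 1, so this representation is irreducible.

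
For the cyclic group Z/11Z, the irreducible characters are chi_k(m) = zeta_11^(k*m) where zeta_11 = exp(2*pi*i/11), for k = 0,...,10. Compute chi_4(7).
chi_4(7) = zeta_11^28 = exp(-10*I*pi/11)

Why: chi_4(7) = zeta_11^(4*7) = zeta_11^28. Since zeta_11^11 = 1, this equals zeta_11^6 = exp(2*pi*i*6/11) = exp(-10*I*pi/11).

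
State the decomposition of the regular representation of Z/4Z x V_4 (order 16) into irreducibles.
Each irreducible V_i of dimension d_i appears with multiplicity d_i, i.e. rho_reg = (direct sum over all irreducibles V_i) d_i V_i. The irreducible dimensions for Z/4Z x V_4 are 1, 1, 1, 1, 1, 1, 1, 1, 1, 1, 1, 1, 1, 1, 1, 1: 16 irreducibles of dimension 1, each with multiplicity 1. Total dimension 16*1*1 = 16 = |G|.

Derivation: General theorem: in the regular representation of a finite group G, each irreducible appears with multiplicity equal to its dimension. Check: dim(rho_reg) = sum d_i^2 = 1 + 1 + 1 + 1 + 1 + 1 + 1 + 1 + 1 + 1 + 1 + 1 + 1 + 1 + 1 + 1 = 16 = |G|.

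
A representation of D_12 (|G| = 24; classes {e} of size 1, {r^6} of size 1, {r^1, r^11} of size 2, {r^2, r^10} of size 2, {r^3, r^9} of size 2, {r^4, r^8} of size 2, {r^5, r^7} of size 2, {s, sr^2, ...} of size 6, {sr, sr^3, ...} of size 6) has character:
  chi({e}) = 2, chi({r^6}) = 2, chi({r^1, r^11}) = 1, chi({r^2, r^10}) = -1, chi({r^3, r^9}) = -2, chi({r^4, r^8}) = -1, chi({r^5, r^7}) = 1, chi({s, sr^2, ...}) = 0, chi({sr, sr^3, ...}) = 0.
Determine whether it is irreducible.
Irreducible: <chi, chi> = 1.

Proof sketch: <chi, chi> = (1/|G|) sum_C |C| * |chi(C)|^2 = (1/24)[1*|2|^2 + 1*|2|^2 + 2*|1|^2 + 2*|-1|^2 + 2*|-2|^2 + 2*|-1|^2 + 2*|1|^2 + 6*|0|^2 + 6*|0|^2]
  = (1/24)[(4) + (4) + (2) + (2) + (8) + (2) + (2) + (0) + (0)] = 24/24 = 1.
A character is irreducible iff <chi, chi> = 1, so this representation is irreducible.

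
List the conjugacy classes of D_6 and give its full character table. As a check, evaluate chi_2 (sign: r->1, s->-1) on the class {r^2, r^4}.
Conjugacy classes: {e} of size 1, {r^3} of size 1, {r^1, r^5} of size 2, {r^2, r^4} of size 2, {s, sr^2, ...} of size 3, {sr, sr^3, ...} of size 3.
Character table:
  irrep \ class              {e} (size 1)  {r^3} (size 1)  {r^1, r^5} (size 2)  {r^2, r^4} (size 2)  {s, sr^2, ...} (size 3)  {sr, sr^3, ...} (size 3)
  chi_1 (triv)               1             1               1                    1                    1                        1                       
  chi_2 (sign: r->1, s->-1)  1             1               1                    1                    -1                       -1                      
  chi_3 (r->-1, s->1)        1             -1              -1                   1                    1                        -1                      
  chi_4 (r->-1, s->-1)       1             -1              -1                   1                    -1                       1                       
  chi_5 (2d, j=1)            2             -2              1                    -1                   0                        0                       
  chi_6 (2d, j=2)            2             2               -1                   -1                   0                        0                       

Spot check: chi_2 (sign: r->1, s->-1) on {r^2, r^4} = 1.

Justification: D_6 has order 2*6 = 12 with 6 conjugacy classes, hence 6 irreducibles. Sum of squared dims 1 + 1 + 1 + 1 + 4 + 4 = 12 = |G|. Linear characters come from the abelianisation; the 2-dimensional irreps have character r^k -> 2*cos(2*pi*j*k/6), reflections -> 0.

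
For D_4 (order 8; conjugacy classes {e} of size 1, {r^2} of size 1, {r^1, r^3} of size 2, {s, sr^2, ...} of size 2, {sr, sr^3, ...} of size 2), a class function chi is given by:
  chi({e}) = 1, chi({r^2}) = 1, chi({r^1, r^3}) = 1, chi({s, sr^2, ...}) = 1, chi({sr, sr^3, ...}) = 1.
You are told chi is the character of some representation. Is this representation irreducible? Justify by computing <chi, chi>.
Irreducible: <chi, chi> = 1.

Working: <chi, chi> = (1/|G|) sum_C |C| * |chi(C)|^2 = (1/8)[1*|1|^2 + 1*|1|^2 + 2*|1|^2 + 2*|1|^2 + 2*|1|^2]
  = (1/8)[(1) + (1) + (2) + (2) + (2)] = 8/8 = 1.
A character is irreducible iff <chi, chi> = 1, so this representation is irreducible.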